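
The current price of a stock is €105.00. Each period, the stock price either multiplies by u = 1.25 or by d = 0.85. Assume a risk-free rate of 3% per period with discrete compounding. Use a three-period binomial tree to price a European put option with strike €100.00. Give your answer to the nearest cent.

€7.34

Risk-neutral probability p = (1 + 0.03 − 0.85)/(1.25 − 0.85) = 0.1800/0.4000 = 0.4500
Terminal stock prices: S_uuu = 205.1, S_uud = 139.5, S_udd = 94.83, S_ddd = 64.48
Terminal payoffs (K − S): max(-105.1, 0) = 0, max(-39.45, 0) = 0, max(5.172, 0) = 5.172, max(35.52, 0) = 35.52
Node uu (S = 164.1): V_uu = 1/1.03·[0.4500·0.0000 + 0.5500·0.0000] = 0.0000
Node ud (S = 111.6): V_ud = 1/1.03·[0.4500·0.0000 + 0.5500·5.1719] = 2.7617
Node dd (S = 75.86): V_dd = 1/1.03·[0.4500·5.1719 + 0.5500·35.5169] = 21.2249
Node u (S = 131.2): V_u = 1/1.03·[0.4500·0.0000 + 0.5500·2.7617] = 1.4747
Node d (S = 89.25): V_d = 1/1.03·[0.4500·2.7617 + 0.5500·21.2249] = 12.5402
Node 0 (S = 105): V_0 = 1/1.03·[0.4500·1.4747 + 0.5500·12.5402] = 7.3405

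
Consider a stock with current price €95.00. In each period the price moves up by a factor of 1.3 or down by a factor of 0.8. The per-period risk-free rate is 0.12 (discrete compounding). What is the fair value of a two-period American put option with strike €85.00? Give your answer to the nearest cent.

Risk-neutral probability p = (1 + 0.12 − 0.8)/(1.3 − 0.8) = 0.3200/0.5000 = 0.6400
Terminal stock prices: S_uu = 160.6, S_ud = 98.8, S_dd = 60.8
Terminal payoffs (K − S): max(-75.55, 0) = 0, max(-13.8, 0) = 0, max(24.2, 0) = 24.2
Node u (S = 123.5): continuation = 1/1.12·[0.6400·0.0000 + 0.3600·0.0000] = 0.0000; exercise value = 0.0000 ≤ continuation, so V_u = 0.0000
Node d (S = 76): continuation = 1/1.12·[0.6400·0.0000 + 0.3600·24.2000] = 7.7786; exercise value = 9.0000 > continuation, so V_d = 9.0000 (exercise)
Node 0 (S = 95): continuation = 1/1.12·[0.6400·0.0000 + 0.3600·9.0000] = 2.8929; exercise value = 0.0000 ≤ continuation, so V_0 = 2.8929

€2.89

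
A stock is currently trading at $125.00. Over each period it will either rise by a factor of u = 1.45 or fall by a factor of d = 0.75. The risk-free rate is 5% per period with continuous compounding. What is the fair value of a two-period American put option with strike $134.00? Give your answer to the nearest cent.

Risk-neutral probability p = (e^0.05 − 0.75)/(1.45 − 0.75) = 0.3013/0.7000 = 0.4304
Terminal stock prices: S_uu = 262.8, S_ud = 135.9, S_dd = 70.31
Terminal payoffs (K − S): max(-128.8, 0) = 0, max(-1.938, 0) = 0, max(63.69, 0) = 63.69
Node u (S = 181.2): continuation = e^(−0.05)·[0.4304·0.0000 + 0.5696·0.0000] = 0.0000; exercise value = 0.0000 ≤ continuation, so V_u = 0.0000
Node d (S = 93.75): continuation = e^(−0.05)·[0.4304·0.0000 + 0.5696·63.6875] = 34.5079; exercise value = 40.2500 > continuation, so V_d = 40.2500 (exercise)
Node 0 (S = 125): continuation = e^(−0.05)·[0.4304·0.0000 + 0.5696·40.2500] = 21.8088; exercise value = 9.0000 ≤ continuation, so V_0 = 21.8088

$21.81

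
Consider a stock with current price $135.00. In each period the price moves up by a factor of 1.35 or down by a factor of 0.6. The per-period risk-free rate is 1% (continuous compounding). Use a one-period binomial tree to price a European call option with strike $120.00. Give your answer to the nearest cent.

$33.70

Risk-neutral probability p = (e^0.01 − 0.6)/(1.35 − 0.6) = 0.4101/0.7500 = 0.5467
Terminal stock prices: S_u = 182.2, S_d = 81
Terminal payoffs (S − K): max(62.25, 0) = 62.25, max(-39, 0) = 0
Node 0 (S = 135): V_0 = e^(−0.01)·[0.5467·62.2500 + 0.4533·0.0000] = 33.6955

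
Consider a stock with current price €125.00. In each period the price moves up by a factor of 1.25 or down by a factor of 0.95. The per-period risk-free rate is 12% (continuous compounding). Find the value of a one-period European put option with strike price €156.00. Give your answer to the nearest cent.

€13.49

Risk-neutral probability p = (e^0.12 − 0.95)/(1.25 − 0.95) = 0.1775/0.3000 = 0.5917
Terminal stock prices: S_u = 156.2, S_d = 118.8
Terminal payoffs (K − S): max(-0.25, 0) = 0, max(37.25, 0) = 37.25
Node 0 (S = 125): V_0 = e^(−0.12)·[0.5917·0.0000 + 0.4083·37.2500] = 13.4908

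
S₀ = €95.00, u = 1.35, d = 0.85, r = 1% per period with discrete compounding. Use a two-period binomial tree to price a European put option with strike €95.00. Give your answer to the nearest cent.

Risk-neutral probability p = (1 + 0.01 − 0.85)/(1.35 − 0.85) = 0.1600/0.5000 = 0.3200
Terminal stock prices: S_uu = 173.1, S_ud = 109, S_dd = 68.64
Terminal payoffs (K − S): max(-78.14, 0) = 0, max(-14.01, 0) = 0, max(26.36, 0) = 26.36
Node u (S = 128.2): V_u = 1/1.01·[0.3200·0.0000 + 0.6800·0.0000] = 0.0000
Node d (S = 80.75): V_d = 1/1.01·[0.3200·0.0000 + 0.6800·26.3625] = 17.7490
Node 0 (S = 95): V_0 = 1/1.01·[0.3200·0.0000 + 0.6800·17.7490] = 11.9498

€11.95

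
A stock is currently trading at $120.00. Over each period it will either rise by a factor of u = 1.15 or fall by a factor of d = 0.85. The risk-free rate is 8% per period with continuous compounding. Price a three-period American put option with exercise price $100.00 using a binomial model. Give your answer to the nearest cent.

$0.58

Risk-neutral probability p = (e^0.08 − 0.85)/(1.15 − 0.85) = 0.2333/0.3000 = 0.7776
Terminal stock prices: S_uuu = 182.5, S_uud = 134.9, S_udd = 99.7, S_ddd = 73.69
Terminal payoffs (K − S): max(-82.5, 0) = 0, max(-34.89, 0) = 0, max(0.295, 0) = 0.295, max(26.31, 0) = 26.31
Node uu (S = 158.7): continuation = e^(−0.08)·[0.7776·0.0000 + 0.2224·0.0000] = 0.0000; exercise value = 0.0000 ≤ continuation, so V_uu = 0.0000
Node ud (S = 117.3): continuation = e^(−0.08)·[0.7776·0.0000 + 0.2224·0.2950] = 0.0606; exercise value = 0.0000 ≤ continuation, so V_ud = 0.0606
Node dd (S = 86.7): continuation = e^(−0.08)·[0.7776·0.2950 + 0.2224·26.3050] = 5.6116; exercise value = 13.3000 > continuation, so V_dd = 13.3000 (exercise)
Node u (S = 138): continuation = e^(−0.08)·[0.7776·0.0000 + 0.2224·0.0606] = 0.0124; exercise value = 0.0000 ≤ continuation, so V_u = 0.0124
Node d (S = 102): continuation = e^(−0.08)·[0.7776·0.0606 + 0.2224·13.3000] = 2.7737; exercise value = 0.0000 ≤ continuation, so V_d = 2.7737
Node 0 (S = 120): continuation = e^(−0.08)·[0.7776·0.0124 + 0.2224·2.7737] = 0.5783; exercise value = 0.0000 ≤ continuation, so V_0 = 0.5783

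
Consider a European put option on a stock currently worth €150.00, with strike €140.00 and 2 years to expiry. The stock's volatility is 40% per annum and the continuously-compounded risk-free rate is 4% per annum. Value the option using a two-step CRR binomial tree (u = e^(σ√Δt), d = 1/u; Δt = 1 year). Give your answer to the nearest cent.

CRR parameters: u = e^(σ√Δt) = e^(0.4·√1) = 1.4918, d = 1/u = 0.6703
Per-period rate: rΔt = 0.04·1 = 0.04, so R = e^0.04 = 1.0408
Risk-neutral probability p = (e^0.04 − 0.6703)/(1.4918 − 0.6703) = 0.3705/0.8215 = 0.4510
Terminal stock prices: S_uu = 333.8, S_ud = 150, S_dd = 67.4
Terminal payoffs (K − S): max(-193.8, 0) = 0, max(-10, 0) = 0, max(72.6, 0) = 72.6
Node u (S = 223.8): V_u = e^(−0.04)·[0.4510·0.0000 + 0.5490·0.0000] = 0.0000
Node d (S = 100.5): V_d = e^(−0.04)·[0.4510·0.0000 + 0.5490·72.6007] = 38.2956
Node 0 (S = 150): V_0 = e^(−0.04)·[0.4510·0.0000 + 0.5490·38.2956] = 20.2003

€20.20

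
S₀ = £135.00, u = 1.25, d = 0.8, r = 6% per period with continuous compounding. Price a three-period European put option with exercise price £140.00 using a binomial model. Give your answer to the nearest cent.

£12.49

Risk-neutral probability p = (e^0.06 − 0.8)/(1.25 − 0.8) = 0.2618/0.4500 = 0.5819
Terminal stock prices: S_uuu = 263.7, S_uud = 168.8, S_udd = 108, S_ddd = 69.12
Terminal payoffs (K − S): max(-123.7, 0) = 0, max(-28.75, 0) = 0, max(32, 0) = 32, max(70.88, 0) = 70.88
Node uu (S = 210.9): V_uu = e^(−0.06)·[0.5819·0.0000 + 0.4181·0.0000] = 0.0000
Node ud (S = 135): V_ud = e^(−0.06)·[0.5819·0.0000 + 0.4181·32.0000] = 12.6013
Node dd (S = 86.4): V_dd = e^(−0.06)·[0.5819·32.0000 + 0.4181·70.8800] = 45.4470
Node u (S = 168.8): V_u = e^(−0.06)·[0.5819·0.0000 + 0.4181·12.6013] = 4.9623
Node d (S = 108): V_d = e^(−0.06)·[0.5819·12.6013 + 0.4181·45.4470] = 24.8018
Node 0 (S = 135): V_0 = e^(−0.06)·[0.5819·4.9623 + 0.4181·24.8018] = 12.4859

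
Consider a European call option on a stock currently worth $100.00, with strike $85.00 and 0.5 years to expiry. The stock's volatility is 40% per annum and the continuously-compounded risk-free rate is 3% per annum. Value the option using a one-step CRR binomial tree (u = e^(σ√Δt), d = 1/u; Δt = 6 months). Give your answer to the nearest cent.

CRR parameters: u = e^(σ√Δt) = e^(0.4·√0.5) = 1.3269, d = 1/u = 0.7536
Per-period rate: rΔt = 0.03·0.5 = 0.015, so R = e^0.015 = 1.0151
Risk-neutral probability p = (e^0.015 − 0.7536)/(1.3269 − 0.7536) = 0.2615/0.5733 = 0.4561
Terminal stock prices: S_u = 132.7, S_d = 75.36
Terminal payoffs (S − K): max(47.69, 0) = 47.69, max(-9.636, 0) = 0
Node 0 (S = 100): V_0 = e^(−0.015)·[0.4561·47.6896 + 0.5439·0.0000] = 21.4284

$21.43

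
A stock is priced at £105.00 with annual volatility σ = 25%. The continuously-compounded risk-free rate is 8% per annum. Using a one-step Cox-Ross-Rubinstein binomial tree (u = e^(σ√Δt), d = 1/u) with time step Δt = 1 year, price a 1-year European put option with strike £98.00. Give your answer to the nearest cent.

CRR parameters: u = e^(σ√Δt) = e^(0.25·√1) = 1.2840, d = 1/u = 0.7788
Per-period rate: rΔt = 0.08·1 = 0.08, so R = e^0.08 = 1.0833
Risk-neutral probability p = (e^0.08 − 0.7788)/(1.2840 − 0.7788) = 0.3045/0.5052 = 0.6027
Terminal stock prices: S_u = 134.8, S_d = 81.77
Terminal payoffs (K − S): max(-36.82, 0) = 0, max(16.23, 0) = 16.23
Node 0 (S = 105): V_0 = e^(−0.08)·[0.6027·0.0000 + 0.3973·16.2259] = 5.9513

£5.95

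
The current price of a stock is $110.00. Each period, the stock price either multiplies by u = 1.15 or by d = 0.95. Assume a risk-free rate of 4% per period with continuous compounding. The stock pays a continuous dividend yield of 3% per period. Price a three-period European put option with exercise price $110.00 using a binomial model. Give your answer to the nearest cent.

$4.77

Per-period risk-free factor R = e^0.04 = 1.0408; dividend-adjusted growth = e^(0.04−0.03) = 1.0101.
Risk-neutral probability p = (1.0101 − 0.95)/(1.15 − 0.95) = 0.0601/0.2000 = 0.3003
Terminal stock prices: S_uuu = 167.3, S_uud = 138.2, S_udd = 114.2, S_ddd = 94.31
Terminal payoffs (K − S): max(-57.3, 0) = 0, max(-28.2, 0) = 0, max(-4.166, 0) = 0, max(15.69, 0) = 15.69
Node uu (S = 145.5): V_uu = e^(−0.04)·[0.3003·0.0000 + 0.6997·0.0000] = 0.0000
Node ud (S = 120.2): V_ud = e^(−0.04)·[0.3003·0.0000 + 0.6997·0.0000] = 0.0000
Node dd (S = 99.27): V_dd = e^(−0.04)·[0.3003·0.0000 + 0.6997·15.6888] = 10.5477
Node u (S = 126.5): V_u = e^(−0.04)·[0.3003·0.0000 + 0.6997·0.0000] = 0.0000
Node d (S = 104.5): V_d = e^(−0.04)·[0.3003·0.0000 + 0.6997·10.5477] = 7.0914
Node 0 (S = 110): V_0 = e^(−0.04)·[0.3003·0.0000 + 0.6997·7.0914] = 4.7676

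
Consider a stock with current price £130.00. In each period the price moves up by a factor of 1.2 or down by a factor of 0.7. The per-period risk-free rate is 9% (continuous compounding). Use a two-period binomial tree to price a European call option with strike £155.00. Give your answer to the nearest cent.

£16.72

Risk-neutral probability p = (e^0.09 − 0.7)/(1.2 − 0.7) = 0.3942/0.5000 = 0.7883
Terminal stock prices: S_uu = 187.2, S_ud = 109.2, S_dd = 63.7
Terminal payoffs (S − K): max(32.2, 0) = 32.2, max(-45.8, 0) = 0, max(-91.3, 0) = 0
Node u (S = 156): V_u = e^(−0.09)·[0.7883·32.2000 + 0.2117·0.0000] = 23.2000
Node d (S = 91): V_d = e^(−0.09)·[0.7883·0.0000 + 0.2117·0.0000] = 0.0000
Node 0 (S = 130): V_0 = e^(−0.09)·[0.7883·23.2000 + 0.2117·0.0000] = 16.7155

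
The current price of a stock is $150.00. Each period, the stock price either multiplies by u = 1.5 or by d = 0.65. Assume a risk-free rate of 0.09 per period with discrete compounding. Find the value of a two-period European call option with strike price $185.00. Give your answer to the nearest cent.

Risk-neutral probability p = (1 + 0.09 − 0.65)/(1.5 − 0.65) = 0.4400/0.8500 = 0.5176
Terminal stock prices: S_uu = 337.5, S_ud = 146.2, S_dd = 63.38
Terminal payoffs (S − K): max(152.5, 0) = 152.5, max(-38.75, 0) = 0, max(-121.6, 0) = 0
Node u (S = 225): V_u = 1/1.09·[0.5176·152.5000 + 0.4824·0.0000] = 72.4231
Node d (S = 97.5): V_d = 1/1.09·[0.5176·0.0000 + 0.4824·0.0000] = 0.0000
Node 0 (S = 150): V_0 = 1/1.09·[0.5176·72.4231 + 0.4824·0.0000] = 34.3941

$34.39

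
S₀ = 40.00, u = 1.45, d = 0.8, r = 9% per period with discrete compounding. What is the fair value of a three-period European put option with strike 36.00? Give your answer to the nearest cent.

Risk-neutral probability p = (1 + 0.09 − 0.8)/(1.45 − 0.8) = 0.2900/0.6500 = 0.4462
Terminal stock prices: S_uuu = 121.9, S_uud = 67.28, S_udd = 37.12, S_ddd = 20.48
Terminal payoffs (K − S): max(-85.94, 0) = 0, max(-31.28, 0) = 0, max(-1.12, 0) = 0, max(15.52, 0) = 15.52
Node uu (S = 84.1): V_uu = 1/1.09·[0.4462·0.0000 + 0.5538·0.0000] = 0.0000
Node ud (S = 46.4): V_ud = 1/1.09·[0.4462·0.0000 + 0.5538·0.0000] = 0.0000
Node dd (S = 25.6): V_dd = 1/1.09·[0.4462·0.0000 + 0.5538·15.5200] = 7.8860
Node u (S = 58): V_u = 1/1.09·[0.4462·0.0000 + 0.5538·0.0000] = 0.0000
Node d (S = 32): V_d = 1/1.09·[0.4462·0.0000 + 0.5538·7.8860] = 4.0070
Node 0 (S = 40): V_0 = 1/1.09·[0.4462·0.0000 + 0.5538·4.0070] = 2.0360

2.04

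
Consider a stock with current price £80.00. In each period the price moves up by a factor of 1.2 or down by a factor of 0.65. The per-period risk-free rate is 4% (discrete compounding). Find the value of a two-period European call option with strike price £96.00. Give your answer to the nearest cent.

£8.93

Risk-neutral probability p = (1 + 0.04 − 0.65)/(1.2 − 0.65) = 0.3900/0.5500 = 0.7091
Terminal stock prices: S_uu = 115.2, S_ud = 62.4, S_dd = 33.8
Terminal payoffs (S − K): max(19.2, 0) = 19.2, max(-33.6, 0) = 0, max(-62.2, 0) = 0
Node u (S = 96): V_u = 1/1.04·[0.7091·19.2000 + 0.2909·0.0000] = 13.0909
Node d (S = 52): V_d = 1/1.04·[0.7091·0.0000 + 0.2909·0.0000] = 0.0000
Node 0 (S = 80): V_0 = 1/1.04·[0.7091·13.0909 + 0.2909·0.0000] = 8.9256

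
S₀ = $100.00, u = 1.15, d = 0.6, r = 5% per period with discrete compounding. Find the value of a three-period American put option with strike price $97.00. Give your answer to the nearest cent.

$12.04

Risk-neutral probability p = (1 + 0.05 − 0.6)/(1.15 − 0.6) = 0.4500/0.5500 = 0.8182
Terminal stock prices: S_uuu = 152.1, S_uud = 79.35, S_udd = 41.4, S_ddd = 21.6
Terminal payoffs (K − S): max(-55.09, 0) = 0, max(17.65, 0) = 17.65, max(55.6, 0) = 55.6, max(75.4, 0) = 75.4
Node uu (S = 132.2): continuation = 1/1.05·[0.8182·0.0000 + 0.1818·17.6500] = 3.0563; exercise value = 0.0000 ≤ continuation, so V_uu = 3.0563
Node ud (S = 69): continuation = 1/1.05·[0.8182·17.6500 + 0.1818·55.6000] = 23.3810; exercise value = 28.0000 > continuation, so V_ud = 28.0000 (exercise)
Node dd (S = 36): continuation = 1/1.05·[0.8182·55.6000 + 0.1818·75.4000] = 56.3810; exercise value = 61.0000 > continuation, so V_dd = 61.0000 (exercise)
Node u (S = 115): continuation = 1/1.05·[0.8182·3.0563 + 0.1818·28.0000] = 7.2300; exercise value = 0.0000 ≤ continuation, so V_u = 7.2300
Node d (S = 60): continuation = 1/1.05·[0.8182·28.0000 + 0.1818·61.0000] = 32.3810; exercise value = 37.0000 > continuation, so V_d = 37.0000 (exercise)
Node 0 (S = 100): continuation = 1/1.05·[0.8182·7.2300 + 0.1818·37.0000] = 12.0407; exercise value = 0.0000 ≤ continuation, so V_0 = 12.0407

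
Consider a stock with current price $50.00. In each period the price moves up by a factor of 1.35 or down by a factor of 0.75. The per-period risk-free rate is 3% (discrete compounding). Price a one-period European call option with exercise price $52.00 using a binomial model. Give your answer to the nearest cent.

Risk-neutral probability p = (1 + 0.03 − 0.75)/(1.35 − 0.75) = 0.2800/0.6000 = 0.4667
Terminal stock prices: S_u = 67.5, S_d = 37.5
Terminal payoffs (S − K): max(15.5, 0) = 15.5, max(-14.5, 0) = 0
Node 0 (S = 50): V_0 = 1/1.03·[0.4667·15.5000 + 0.5333·0.0000] = 7.0227

$7.02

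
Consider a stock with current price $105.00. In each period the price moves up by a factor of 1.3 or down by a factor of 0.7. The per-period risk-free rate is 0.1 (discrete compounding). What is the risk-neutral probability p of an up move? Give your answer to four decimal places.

p = 0.6667

Risk-neutral probability p = (1 + 0.1 − 0.7)/(1.3 − 0.7) = 0.4000/0.6000 = 0.6667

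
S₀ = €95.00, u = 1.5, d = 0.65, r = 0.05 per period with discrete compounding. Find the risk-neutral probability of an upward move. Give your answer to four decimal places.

Risk-neutral probability p = (1 + 0.05 − 0.65)/(1.5 − 0.65) = 0.4000/0.8500 = 0.4706

p = 0.4706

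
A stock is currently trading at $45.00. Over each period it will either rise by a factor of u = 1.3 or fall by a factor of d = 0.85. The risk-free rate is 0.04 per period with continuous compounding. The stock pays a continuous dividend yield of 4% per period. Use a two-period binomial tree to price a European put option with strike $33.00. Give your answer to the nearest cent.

Per-period risk-free factor R = e^0.04 = 1.0408; dividend-adjusted growth = e^(0.04−0.04) = 1.0000.
Risk-neutral probability p = (1.0000 − 0.85)/(1.3 − 0.85) = 0.1500/0.4500 = 0.3333
Terminal stock prices: S_uu = 76.05, S_ud = 49.73, S_dd = 32.51
Terminal payoffs (K − S): max(-43.05, 0) = 0, max(-16.73, 0) = 0, max(0.4875, 0) = 0.4875
Node u (S = 58.5): V_u = e^(−0.04)·[0.3333·0.0000 + 0.6667·0.0000] = 0.0000
Node d (S = 38.25): V_d = e^(−0.04)·[0.3333·0.0000 + 0.6667·0.4875] = 0.3123
Node 0 (S = 45): V_0 = e^(−0.04)·[0.3333·0.0000 + 0.6667·0.3123] = 0.2000

$0.20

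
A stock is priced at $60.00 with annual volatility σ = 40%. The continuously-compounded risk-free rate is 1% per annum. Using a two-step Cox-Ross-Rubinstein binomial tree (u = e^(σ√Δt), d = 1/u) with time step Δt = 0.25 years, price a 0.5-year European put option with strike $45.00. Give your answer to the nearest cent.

CRR parameters: u = e^(σ√Δt) = e^(0.4·√0.25) = 1.2214, d = 1/u = 0.8187
Per-period rate: rΔt = 0.01·0.25 = 0.0025, so R = e^0.0025 = 1.0025
Risk-neutral probability p = (e^0.0025 − 0.8187)/(1.2214 − 0.8187) = 0.1838/0.4027 = 0.4564
Terminal stock prices: S_uu = 89.51, S_ud = 60, S_dd = 40.22
Terminal payoffs (K − S): max(-44.51, 0) = 0, max(-15, 0) = 0, max(4.781, 0) = 4.781
Node u (S = 73.28): V_u = e^(−0.0025)·[0.4564·0.0000 + 0.5436·0.0000] = 0.0000
Node d (S = 49.12): V_d = e^(−0.0025)·[0.4564·0.0000 + 0.5436·4.7808] = 2.5924
Node 0 (S = 60): V_0 = e^(−0.0025)·[0.4564·0.0000 + 0.5436·2.5924] = 1.4058

$1.41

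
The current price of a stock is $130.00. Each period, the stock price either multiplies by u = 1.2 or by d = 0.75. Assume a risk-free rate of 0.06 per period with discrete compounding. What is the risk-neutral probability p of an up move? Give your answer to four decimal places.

p = 0.6889

Risk-neutral probability p = (1 + 0.06 − 0.75)/(1.2 − 0.75) = 0.3100/0.4500 = 0.6889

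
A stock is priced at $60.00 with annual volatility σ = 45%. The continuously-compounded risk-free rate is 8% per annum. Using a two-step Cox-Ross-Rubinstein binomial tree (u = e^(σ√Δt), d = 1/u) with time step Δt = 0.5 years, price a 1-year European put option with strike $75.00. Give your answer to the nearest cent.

CRR parameters: u = e^(σ√Δt) = e^(0.45·√0.5) = 1.3746, d = 1/u = 0.7275
Per-period rate: rΔt = 0.08·0.5 = 0.04, so R = e^0.04 = 1.0408
Risk-neutral probability p = (e^0.04 − 0.7275)/(1.3746 − 0.7275) = 0.3134/0.6472 = 0.4842
Terminal stock prices: S_uu = 113.4, S_ud = 60, S_dd = 31.75
Terminal payoffs (K − S): max(-38.38, 0) = 0, max(15, 0) = 15, max(43.25, 0) = 43.25
Node u (S = 82.48): V_u = e^(−0.04)·[0.4842·0.0000 + 0.5158·15.0000] = 7.4340
Node d (S = 43.65): V_d = e^(−0.04)·[0.4842·15.0000 + 0.5158·43.2482] = 28.4117
Node 0 (S = 60): V_0 = e^(−0.04)·[0.4842·7.4340 + 0.5158·28.4117] = 17.5391

$17.54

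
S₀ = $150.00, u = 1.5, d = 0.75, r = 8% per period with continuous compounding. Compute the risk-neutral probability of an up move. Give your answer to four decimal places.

Risk-neutral probability p = (e^0.08 − 0.75)/(1.5 − 0.75) = 0.3333/0.7500 = 0.4444

p = 0.4444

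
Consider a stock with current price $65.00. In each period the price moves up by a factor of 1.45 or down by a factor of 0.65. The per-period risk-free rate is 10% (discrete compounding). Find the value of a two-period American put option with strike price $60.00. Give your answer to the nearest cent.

$7.06

Risk-neutral probability p = (1 + 0.1 − 0.65)/(1.45 − 0.65) = 0.4500/0.8000 = 0.5625
Terminal stock prices: S_uu = 136.7, S_ud = 61.26, S_dd = 27.46
Terminal payoffs (K − S): max(-76.66, 0) = 0, max(-1.263, 0) = 0, max(32.54, 0) = 32.54
Node u (S = 94.25): continuation = 1/1.1·[0.5625·0.0000 + 0.4375·0.0000] = 0.0000; exercise value = 0.0000 ≤ continuation, so V_u = 0.0000
Node d (S = 42.25): continuation = 1/1.1·[0.5625·0.0000 + 0.4375·32.5375] = 12.9411; exercise value = 17.7500 > continuation, so V_d = 17.7500 (exercise)
Node 0 (S = 65): continuation = 1/1.1·[0.5625·0.0000 + 0.4375·17.7500] = 7.0597; exercise value = 0.0000 ≤ continuation, so V_0 = 7.0597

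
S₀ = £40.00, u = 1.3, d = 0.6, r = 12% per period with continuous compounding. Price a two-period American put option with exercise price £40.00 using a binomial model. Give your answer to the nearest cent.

Risk-neutral probability p = (e^0.12 − 0.6)/(1.3 − 0.6) = 0.5275/0.7000 = 0.7536
Terminal stock prices: S_uu = 67.6, S_ud = 31.2, S_dd = 14.4
Terminal payoffs (K − S): max(-27.6, 0) = 0, max(8.8, 0) = 8.8, max(25.6, 0) = 25.6
Node u (S = 52): continuation = e^(−0.12)·[0.7536·0.0000 + 0.2464·8.8000] = 1.9234; exercise value = 0.0000 ≤ continuation, so V_u = 1.9234
Node d (S = 24): continuation = e^(−0.12)·[0.7536·8.8000 + 0.2464·25.6000] = 11.4768; exercise value = 16.0000 > continuation, so V_d = 16.0000 (exercise)
Node 0 (S = 40): continuation = e^(−0.12)·[0.7536·1.9234 + 0.2464·16.0000] = 4.7826; exercise value = 0.0000 ≤ continuation, so V_0 = 4.7826

£4.78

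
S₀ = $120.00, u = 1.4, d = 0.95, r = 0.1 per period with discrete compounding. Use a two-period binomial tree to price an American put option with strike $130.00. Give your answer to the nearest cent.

$10.00

Risk-neutral probability p = (1 + 0.1 − 0.95)/(1.4 − 0.95) = 0.1500/0.4500 = 0.3333
Terminal stock prices: S_uu = 235.2, S_ud = 159.6, S_dd = 108.3
Terminal payoffs (K − S): max(-105.2, 0) = 0, max(-29.6, 0) = 0, max(21.7, 0) = 21.7
Node u (S = 168): continuation = 1/1.1·[0.3333·0.0000 + 0.6667·0.0000] = 0.0000; exercise value = 0.0000 ≤ continuation, so V_u = 0.0000
Node d (S = 114): continuation = 1/1.1·[0.3333·0.0000 + 0.6667·21.7000] = 13.1515; exercise value = 16.0000 > continuation, so V_d = 16.0000 (exercise)
Node 0 (S = 120): continuation = 1/1.1·[0.3333·0.0000 + 0.6667·16.0000] = 9.6970; exercise value = 10.0000 > continuation, so V_0 = 10.0000 (exercise)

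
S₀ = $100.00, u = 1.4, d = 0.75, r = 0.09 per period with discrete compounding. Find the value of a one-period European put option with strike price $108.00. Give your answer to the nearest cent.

Risk-neutral probability p = (1 + 0.09 − 0.75)/(1.4 − 0.75) = 0.3400/0.6500 = 0.5231
Terminal stock prices: S_u = 140, S_d = 75
Terminal payoffs (K − S): max(-32, 0) = 0, max(33, 0) = 33
Node 0 (S = 100): V_0 = 1/1.09·[0.5231·0.0000 + 0.4769·33.0000] = 14.4390

$14.44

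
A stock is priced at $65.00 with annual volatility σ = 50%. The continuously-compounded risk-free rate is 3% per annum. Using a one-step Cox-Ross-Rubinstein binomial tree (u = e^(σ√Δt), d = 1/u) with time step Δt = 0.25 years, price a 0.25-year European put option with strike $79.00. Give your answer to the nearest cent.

$15.41

CRR parameters: u = e^(σ√Δt) = e^(0.5·√0.25) = 1.2840, d = 1/u = 0.7788
Per-period rate: rΔt = 0.03·0.25 = 0.0075, so R = e^0.0075 = 1.0075
Risk-neutral probability p = (e^0.0075 − 0.7788)/(1.2840 − 0.7788) = 0.2287/0.5052 = 0.4527
Terminal stock prices: S_u = 83.46, S_d = 50.62
Terminal payoffs (K − S): max(-4.462, 0) = 0, max(28.38, 0) = 28.38
Node 0 (S = 65): V_0 = e^(−0.0075)·[0.4527·0.0000 + 0.5473·28.3779] = 15.4145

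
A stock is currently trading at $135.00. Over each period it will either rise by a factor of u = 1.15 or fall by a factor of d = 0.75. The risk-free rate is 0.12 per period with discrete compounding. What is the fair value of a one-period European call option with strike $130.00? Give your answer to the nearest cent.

Risk-neutral probability p = (1 + 0.12 − 0.75)/(1.15 − 0.75) = 0.3700/0.4000 = 0.9250
Terminal stock prices: S_u = 155.2, S_d = 101.2
Terminal payoffs (S − K): max(25.25, 0) = 25.25, max(-28.75, 0) = 0
Node 0 (S = 135): V_0 = 1/1.12·[0.9250·25.2500 + 0.0750·0.0000] = 20.8538

$20.85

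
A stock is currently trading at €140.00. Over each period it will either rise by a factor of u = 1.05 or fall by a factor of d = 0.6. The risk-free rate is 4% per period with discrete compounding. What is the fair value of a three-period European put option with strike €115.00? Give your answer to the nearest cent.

€1.35

Risk-neutral probability p = (1 + 0.04 − 0.6)/(1.05 − 0.6) = 0.4400/0.4500 = 0.9778
Terminal stock prices: S_uuu = 162.1, S_uud = 92.61, S_udd = 52.92, S_ddd = 30.24
Terminal payoffs (K − S): max(-47.07, 0) = 0, max(22.39, 0) = 22.39, max(62.08, 0) = 62.08, max(84.76, 0) = 84.76
Node uu (S = 154.3): V_uu = 1/1.04·[0.9778·0.0000 + 0.0222·22.3900] = 0.4784
Node ud (S = 88.2): V_ud = 1/1.04·[0.9778·22.3900 + 0.0222·62.0800] = 22.3769
Node dd (S = 50.4): V_dd = 1/1.04·[0.9778·62.0800 + 0.0222·84.7600] = 60.1769
Node u (S = 147): V_u = 1/1.04·[0.9778·0.4784 + 0.0222·22.3769] = 0.9279
Node d (S = 84): V_d = 1/1.04·[0.9778·22.3769 + 0.0222·60.1769] = 22.3240
Node 0 (S = 140): V_0 = 1/1.04·[0.9778·0.9279 + 0.0222·22.3240] = 1.3494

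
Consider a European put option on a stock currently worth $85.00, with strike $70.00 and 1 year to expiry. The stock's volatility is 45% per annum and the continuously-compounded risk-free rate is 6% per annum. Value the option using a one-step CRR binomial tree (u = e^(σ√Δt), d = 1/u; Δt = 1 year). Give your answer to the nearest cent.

CRR parameters: u = e^(σ√Δt) = e^(0.45·√1) = 1.5683, d = 1/u = 0.6376
Per-period rate: rΔt = 0.06·1 = 0.06, so R = e^0.06 = 1.0618
Risk-neutral probability p = (e^0.06 − 0.6376)/(1.5683 − 0.6376) = 0.4242/0.9307 = 0.4558
Terminal stock prices: S_u = 133.3, S_d = 54.2
Terminal payoffs (K − S): max(-63.31, 0) = 0, max(15.8, 0) = 15.8
Node 0 (S = 85): V_0 = e^(−0.06)·[0.4558·0.0000 + 0.5442·15.8016] = 8.0984

$8.10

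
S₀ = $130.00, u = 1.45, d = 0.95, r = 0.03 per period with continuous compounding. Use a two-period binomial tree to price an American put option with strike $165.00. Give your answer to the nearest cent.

$35.00

Risk-neutral probability p = (e^0.03 − 0.95)/(1.45 − 0.95) = 0.0805/0.5000 = 0.1609
Terminal stock prices: S_uu = 273.3, S_ud = 179.1, S_dd = 117.3
Terminal payoffs (K − S): max(-108.3, 0) = 0, max(-14.07, 0) = 0, max(47.67, 0) = 47.67
Node u (S = 188.5): continuation = e^(−0.03)·[0.1609·0.0000 + 0.8391·0.0000] = 0.0000; exercise value = 0.0000 ≤ continuation, so V_u = 0.0000
Node d (S = 123.5): continuation = e^(−0.03)·[0.1609·0.0000 + 0.8391·47.6750] = 38.8214; exercise value = 41.5000 > continuation, so V_d = 41.5000 (exercise)
Node 0 (S = 130): continuation = e^(−0.03)·[0.1609·0.0000 + 0.8391·41.5000] = 33.7931; exercise value = 35.0000 > continuation, so V_0 = 35.0000 (exercise)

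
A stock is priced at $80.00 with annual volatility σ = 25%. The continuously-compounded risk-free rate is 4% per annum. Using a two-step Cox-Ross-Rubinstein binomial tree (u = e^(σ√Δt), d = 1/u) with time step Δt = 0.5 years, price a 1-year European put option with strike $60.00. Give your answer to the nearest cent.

CRR parameters: u = e^(σ√Δt) = e^(0.25·√0.5) = 1.1934, d = 1/u = 0.8380
Per-period rate: rΔt = 0.04·0.5 = 0.02, so R = e^0.02 = 1.0202
Risk-neutral probability p = (e^0.02 − 0.8380)/(1.1934 − 0.8380) = 0.1822/0.3554 = 0.5128
Terminal stock prices: S_uu = 113.9, S_ud = 80, S_dd = 56.18
Terminal payoffs (K − S): max(-53.93, 0) = 0, max(-20, 0) = 0, max(3.825, 0) = 3.825
Node u (S = 95.47): V_u = e^(−0.02)·[0.5128·0.0000 + 0.4872·0.0000] = 0.0000
Node d (S = 67.04): V_d = e^(−0.02)·[0.5128·0.0000 + 0.4872·3.8249] = 1.8267
Node 0 (S = 80): V_0 = e^(−0.02)·[0.5128·0.0000 + 0.4872·1.8267] = 0.8724

$0.87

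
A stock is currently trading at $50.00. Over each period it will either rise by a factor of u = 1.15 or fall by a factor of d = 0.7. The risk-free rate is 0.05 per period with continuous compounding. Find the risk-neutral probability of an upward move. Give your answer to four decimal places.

Risk-neutral probability p = (e^0.05 − 0.7)/(1.15 − 0.7) = 0.3513/0.4500 = 0.7806

p = 0.7806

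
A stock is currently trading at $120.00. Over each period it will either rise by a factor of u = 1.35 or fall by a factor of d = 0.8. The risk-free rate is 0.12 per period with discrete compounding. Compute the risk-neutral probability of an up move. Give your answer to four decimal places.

Risk-neutral probability p = (1 + 0.12 − 0.8)/(1.35 − 0.8) = 0.3200/0.5500 = 0.5818

p = 0.5818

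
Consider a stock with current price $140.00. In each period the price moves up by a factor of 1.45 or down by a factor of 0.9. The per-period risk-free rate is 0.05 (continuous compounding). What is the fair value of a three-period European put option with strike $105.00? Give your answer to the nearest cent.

Risk-neutral probability p = (e^0.05 − 0.9)/(1.45 − 0.9) = 0.1513/0.5500 = 0.2750
Terminal stock prices: S_uuu = 426.8, S_uud = 264.9, S_udd = 164.4, S_ddd = 102.1
Terminal payoffs (K − S): max(-321.8, 0) = 0, max(-159.9, 0) = 0, max(-59.43, 0) = 0, max(2.94, 0) = 2.94
Node uu (S = 294.4): V_uu = e^(−0.05)·[0.2750·0.0000 + 0.7250·0.0000] = 0.0000
Node ud (S = 182.7): V_ud = e^(−0.05)·[0.2750·0.0000 + 0.7250·0.0000] = 0.0000
Node dd (S = 113.4): V_dd = e^(−0.05)·[0.2750·0.0000 + 0.7250·2.9400] = 2.0274
Node u (S = 203): V_u = e^(−0.05)·[0.2750·0.0000 + 0.7250·0.0000] = 0.0000
Node d (S = 126): V_d = e^(−0.05)·[0.2750·0.0000 + 0.7250·2.0274] = 1.3981
Node 0 (S = 140): V_0 = e^(−0.05)·[0.2750·0.0000 + 0.7250·1.3981] = 0.9642

$0.96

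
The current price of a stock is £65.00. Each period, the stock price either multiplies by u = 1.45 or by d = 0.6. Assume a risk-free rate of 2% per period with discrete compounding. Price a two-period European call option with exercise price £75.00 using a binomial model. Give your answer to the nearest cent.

£14.47

Risk-neutral probability p = (1 + 0.02 − 0.6)/(1.45 − 0.6) = 0.4200/0.8500 = 0.4941
Terminal stock prices: S_uu = 136.7, S_ud = 56.55, S_dd = 23.4
Terminal payoffs (S − K): max(61.66, 0) = 61.66, max(-18.45, 0) = 0, max(-51.6, 0) = 0
Node u (S = 94.25): V_u = 1/1.02·[0.4941·61.6625 + 0.5059·0.0000] = 29.8711
Node d (S = 39): V_d = 1/1.02·[0.4941·0.0000 + 0.5059·0.0000] = 0.0000
Node 0 (S = 65): V_0 = 1/1.02·[0.4941·29.8711 + 0.5059·0.0000] = 14.4704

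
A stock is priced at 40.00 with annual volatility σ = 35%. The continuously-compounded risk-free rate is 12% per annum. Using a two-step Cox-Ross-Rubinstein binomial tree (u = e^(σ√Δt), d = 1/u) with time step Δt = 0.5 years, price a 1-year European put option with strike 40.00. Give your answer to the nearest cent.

CRR parameters: u = e^(σ√Δt) = e^(0.35·√0.5) = 1.2808, d = 1/u = 0.7808
Per-period rate: rΔt = 0.12·0.5 = 0.06, so R = e^0.06 = 1.0618
Risk-neutral probability p = (e^0.06 − 0.7808)/(1.2808 − 0.7808) = 0.2811/0.5000 = 0.5621
Terminal stock prices: S_uu = 65.62, S_ud = 40, S_dd = 24.38
Terminal payoffs (K − S): max(-25.62, 0) = 0, max(0, 0) = 0, max(15.62, 0) = 15.62
Node u (S = 51.23): V_u = e^(−0.06)·[0.5621·0.0000 + 0.4379·0.0000] = 0.0000
Node d (S = 31.23): V_d = e^(−0.06)·[0.5621·0.0000 + 0.4379·15.6165] = 6.4402
Node 0 (S = 40): V_0 = e^(−0.06)·[0.5621·0.0000 + 0.4379·6.4402] = 2.6559

2.66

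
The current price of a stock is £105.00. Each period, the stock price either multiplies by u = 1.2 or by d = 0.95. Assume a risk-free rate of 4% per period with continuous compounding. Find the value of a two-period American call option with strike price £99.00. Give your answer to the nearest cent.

Risk-neutral probability p = (e^0.04 − 0.95)/(1.2 − 0.95) = 0.0908/0.2500 = 0.3632
Terminal stock prices: S_uu = 151.2, S_ud = 119.7, S_dd = 94.76
Terminal payoffs (S − K): max(52.2, 0) = 52.2, max(20.7, 0) = 20.7, max(-4.237, 0) = 0
Node u (S = 126): continuation = e^(−0.04)·[0.3632·52.2000 + 0.6368·20.7000] = 30.8818; exercise value = 27.0000 ≤ continuation, so V_u = 30.8818
Node d (S = 99.75): continuation = e^(−0.04)·[0.3632·20.7000 + 0.6368·0.0000] = 7.2243; exercise value = 0.7500 ≤ continuation, so V_d = 7.2243
Node 0 (S = 105): continuation = e^(−0.04)·[0.3632·30.8818 + 0.6368·7.2243] = 15.1975; exercise value = 6.0000 ≤ continuation, so V_0 = 15.1975

£15.20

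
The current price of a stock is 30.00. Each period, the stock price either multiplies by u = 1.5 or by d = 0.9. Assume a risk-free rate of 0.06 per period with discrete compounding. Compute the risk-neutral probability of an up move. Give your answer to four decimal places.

p = 0.2667

Risk-neutral probability p = (1 + 0.06 − 0.9)/(1.5 − 0.9) = 0.1600/0.6000 = 0.2667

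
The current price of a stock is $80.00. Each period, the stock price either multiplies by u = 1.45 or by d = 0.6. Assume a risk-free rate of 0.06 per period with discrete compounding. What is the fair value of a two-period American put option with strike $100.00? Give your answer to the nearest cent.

Risk-neutral probability p = (1 + 0.06 − 0.6)/(1.45 − 0.6) = 0.4600/0.8500 = 0.5412
Terminal stock prices: S_uu = 168.2, S_ud = 69.6, S_dd = 28.8
Terminal payoffs (K − S): max(-68.2, 0) = 0, max(30.4, 0) = 30.4, max(71.2, 0) = 71.2
Node u (S = 116): continuation = 1/1.06·[0.5412·0.0000 + 0.4588·30.4000] = 13.1587; exercise value = 0.0000 ≤ continuation, so V_u = 13.1587
Node d (S = 48): continuation = 1/1.06·[0.5412·30.4000 + 0.4588·71.2000] = 46.3396; exercise value = 52.0000 > continuation, so V_d = 52.0000 (exercise)
Node 0 (S = 80): continuation = 1/1.06·[0.5412·13.1587 + 0.4588·52.0000] = 29.2264; exercise value = 20.0000 ≤ continuation, so V_0 = 29.2264

$29.23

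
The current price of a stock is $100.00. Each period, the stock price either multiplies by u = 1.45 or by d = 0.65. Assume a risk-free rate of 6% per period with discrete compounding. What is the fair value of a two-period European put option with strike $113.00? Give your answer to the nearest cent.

Risk-neutral probability p = (1 + 0.06 − 0.65)/(1.45 − 0.65) = 0.4100/0.8000 = 0.5125
Terminal stock prices: S_uu = 210.2, S_ud = 94.25, S_dd = 42.25
Terminal payoffs (K − S): max(-97.25, 0) = 0, max(18.75, 0) = 18.75, max(70.75, 0) = 70.75
Node u (S = 145): V_u = 1/1.06·[0.5125·0.0000 + 0.4875·18.7500] = 8.6232
Node d (S = 65): V_d = 1/1.06·[0.5125·18.7500 + 0.4875·70.7500] = 41.6038
Node 0 (S = 100): V_0 = 1/1.06·[0.5125·8.6232 + 0.4875·41.6038] = 23.3031

$23.30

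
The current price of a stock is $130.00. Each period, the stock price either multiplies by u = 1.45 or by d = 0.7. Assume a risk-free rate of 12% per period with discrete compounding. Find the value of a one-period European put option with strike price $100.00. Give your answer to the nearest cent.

$3.54

Risk-neutral probability p = (1 + 0.12 − 0.7)/(1.45 − 0.7) = 0.4200/0.7500 = 0.5600
Terminal stock prices: S_u = 188.5, S_d = 91
Terminal payoffs (K − S): max(-88.5, 0) = 0, max(9, 0) = 9
Node 0 (S = 130): V_0 = 1/1.12·[0.5600·0.0000 + 0.4400·9.0000] = 3.5357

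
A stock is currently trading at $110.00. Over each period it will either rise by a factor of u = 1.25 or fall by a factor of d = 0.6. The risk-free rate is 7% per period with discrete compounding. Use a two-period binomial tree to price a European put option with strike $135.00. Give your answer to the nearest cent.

$24.75

Risk-neutral probability p = (1 + 0.07 − 0.6)/(1.25 − 0.6) = 0.4700/0.6500 = 0.7231
Terminal stock prices: S_uu = 171.9, S_ud = 82.5, S_dd = 39.6
Terminal payoffs (K − S): max(-36.88, 0) = 0, max(52.5, 0) = 52.5, max(95.4, 0) = 95.4
Node u (S = 137.5): V_u = 1/1.07·[0.7231·0.0000 + 0.2769·52.5000] = 13.5873
Node d (S = 66): V_d = 1/1.07·[0.7231·52.5000 + 0.2769·95.4000] = 60.1682
Node 0 (S = 110): V_0 = 1/1.07·[0.7231·13.5873 + 0.2769·60.1682] = 24.7539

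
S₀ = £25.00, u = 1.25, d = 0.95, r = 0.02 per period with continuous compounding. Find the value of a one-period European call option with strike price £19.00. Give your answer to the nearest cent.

£6.38

Risk-neutral probability p = (e^0.02 − 0.95)/(1.25 − 0.95) = 0.0702/0.3000 = 0.2340
Terminal stock prices: S_u = 31.25, S_d = 23.75
Terminal payoffs (S − K): max(12.25, 0) = 12.25, max(4.75, 0) = 4.75
Node 0 (S = 25): V_0 = e^(−0.02)·[0.2340·12.2500 + 0.7660·4.7500] = 6.3762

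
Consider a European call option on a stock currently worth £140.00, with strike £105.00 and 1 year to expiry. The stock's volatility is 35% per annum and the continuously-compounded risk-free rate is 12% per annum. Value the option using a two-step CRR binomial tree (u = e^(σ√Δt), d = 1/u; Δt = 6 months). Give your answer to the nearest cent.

CRR parameters: u = e^(σ√Δt) = e^(0.35·√0.5) = 1.2808, d = 1/u = 0.7808
Per-period rate: rΔt = 0.12·0.5 = 0.06, so R = e^0.06 = 1.0618
Risk-neutral probability p = (e^0.06 − 0.7808)/(1.2808 − 0.7808) = 0.2811/0.5000 = 0.5621
Terminal stock prices: S_uu = 229.7, S_ud = 140, S_dd = 85.34
Terminal payoffs (S − K): max(124.7, 0) = 124.7, max(35, 0) = 35, max(-19.66, 0) = 0
Node u (S = 179.3): V_u = e^(−0.06)·[0.5621·124.6640 + 0.4379·35.0000] = 80.4272
Node d (S = 109.3): V_d = e^(−0.06)·[0.5621·35.0000 + 0.4379·0.0000] = 18.5280
Node 0 (S = 140): V_0 = e^(−0.06)·[0.5621·80.4272 + 0.4379·18.5280] = 50.2166

£50.22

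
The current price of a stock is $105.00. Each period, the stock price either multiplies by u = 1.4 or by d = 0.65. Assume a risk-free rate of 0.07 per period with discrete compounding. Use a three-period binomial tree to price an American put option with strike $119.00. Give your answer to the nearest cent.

$25.92

Risk-neutral probability p = (1 + 0.07 − 0.65)/(1.4 − 0.65) = 0.4200/0.7500 = 0.5600
Terminal stock prices: S_uuu = 288.1, S_uud = 133.8, S_udd = 62.11, S_ddd = 28.84
Terminal payoffs (K − S): max(-169.1, 0) = 0, max(-14.77, 0) = 0, max(56.89, 0) = 56.89, max(90.16, 0) = 90.16
Node uu (S = 205.8): continuation = 1/1.07·[0.5600·0.0000 + 0.4400·0.0000] = 0.0000; exercise value = 0.0000 ≤ continuation, so V_uu = 0.0000
Node ud (S = 95.55): continuation = 1/1.07·[0.5600·0.0000 + 0.4400·56.8925] = 23.3950; exercise value = 23.4500 > continuation, so V_ud = 23.4500 (exercise)
Node dd (S = 44.36): continuation = 1/1.07·[0.5600·56.8925 + 0.4400·90.1644] = 66.8525; exercise value = 74.6375 > continuation, so V_dd = 74.6375 (exercise)
Node u (S = 147): continuation = 1/1.07·[0.5600·0.0000 + 0.4400·23.4500] = 9.6430; exercise value = 0.0000 ≤ continuation, so V_u = 9.6430
Node d (S = 68.25): continuation = 1/1.07·[0.5600·23.4500 + 0.4400·74.6375] = 42.9650; exercise value = 50.7500 > continuation, so V_d = 50.7500 (exercise)
Node 0 (S = 105): continuation = 1/1.07·[0.5600·9.6430 + 0.4400·50.7500] = 25.9160; exercise value = 14.0000 ≤ continuation, so V_0 = 25.9160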